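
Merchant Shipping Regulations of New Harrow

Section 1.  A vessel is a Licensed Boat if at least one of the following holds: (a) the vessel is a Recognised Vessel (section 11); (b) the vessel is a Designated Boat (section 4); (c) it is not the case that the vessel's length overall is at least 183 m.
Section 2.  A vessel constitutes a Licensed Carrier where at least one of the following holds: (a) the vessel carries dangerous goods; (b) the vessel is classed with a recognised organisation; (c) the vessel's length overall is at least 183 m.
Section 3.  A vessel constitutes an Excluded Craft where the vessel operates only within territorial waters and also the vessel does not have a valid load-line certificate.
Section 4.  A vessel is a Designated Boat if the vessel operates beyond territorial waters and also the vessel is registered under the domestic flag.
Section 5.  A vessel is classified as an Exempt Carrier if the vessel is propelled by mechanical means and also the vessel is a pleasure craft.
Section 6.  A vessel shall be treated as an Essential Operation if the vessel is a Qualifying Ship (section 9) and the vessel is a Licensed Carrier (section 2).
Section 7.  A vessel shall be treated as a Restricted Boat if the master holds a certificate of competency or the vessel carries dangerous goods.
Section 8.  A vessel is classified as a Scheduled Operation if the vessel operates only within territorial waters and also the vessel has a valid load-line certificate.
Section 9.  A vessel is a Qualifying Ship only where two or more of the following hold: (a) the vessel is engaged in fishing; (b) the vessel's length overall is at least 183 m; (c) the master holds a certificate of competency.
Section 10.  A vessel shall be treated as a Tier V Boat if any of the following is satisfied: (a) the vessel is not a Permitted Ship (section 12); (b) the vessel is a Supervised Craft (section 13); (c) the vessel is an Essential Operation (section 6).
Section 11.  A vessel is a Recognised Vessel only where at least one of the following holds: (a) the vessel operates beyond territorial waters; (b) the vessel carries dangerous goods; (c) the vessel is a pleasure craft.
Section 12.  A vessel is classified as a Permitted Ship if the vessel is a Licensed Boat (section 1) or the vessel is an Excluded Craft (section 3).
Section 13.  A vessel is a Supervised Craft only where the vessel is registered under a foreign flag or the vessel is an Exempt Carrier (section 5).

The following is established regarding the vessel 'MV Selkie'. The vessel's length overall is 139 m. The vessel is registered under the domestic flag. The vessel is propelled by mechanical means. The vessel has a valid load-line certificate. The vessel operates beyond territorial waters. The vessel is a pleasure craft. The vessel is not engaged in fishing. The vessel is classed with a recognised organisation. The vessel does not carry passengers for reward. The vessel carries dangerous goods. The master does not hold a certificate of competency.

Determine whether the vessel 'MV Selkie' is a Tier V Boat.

section 11 — Recognised Vessel: [the vessel operates beyond territorial waters? yes] OR [the vessel carries dangerous goods? yes] OR [the vessel is a pleasure craft? yes] → satisfied.
section 4 — Designated Boat: [the vessel operates beyond territorial waters? yes] AND [the vessel is registered under the domestic flag? yes] → satisfied.
section 1 — Licensed Boat: [Recognised Vessel (section 11)? yes] OR [Designated Boat (section 4)? yes] OR [vessel's length overall: 139 m ≥ 183 m? no, so negated condition yes] → satisfied.
section 3 — Excluded Craft: [the vessel operates only within territorial waters? no] AND [the vessel does not have a valid load-line certificate? no] → not satisfied.
section 12 — Permitted Ship: [Licensed Boat (section 1)? yes] OR [Excluded Craft (section 3)? no] → satisfied.
section 5 — Exempt Carrier: [the vessel is propelled by mechanical means? yes] AND [the vessel is a pleasure craft? yes] → satisfied.
section 13 — Supervised Craft: [the vessel is registered under a foreign flag? no] OR [Exempt Carrier (section 5)? yes] → satisfied.
section 9 — Qualifying Ship: the vessel is engaged in fishing? no; vessel's length overall: 139 m ≥ 183 m? no; the master holds a certificate of competency? no — 0 of 3 hold (need ≥2) → not satisfied.
section 2 — Licensed Carrier: [the vessel carries dangerous goods? yes] OR [the vessel is classed with a recognised organisation? yes] OR [vessel's length overall: 139 m ≥ 183 m? no] → satisfied.
section 6 — Essential Operation: [Qualifying Ship (section 9)? no] AND [Licensed Carrier (section 2)? yes] → not satisfied.
section 10 — Tier V Boat: [not a Permitted Ship (section 12)? no] OR [Supervised Craft (section 13)? yes] OR [Essential Operation (section 6)? no] → satisfied.

Yes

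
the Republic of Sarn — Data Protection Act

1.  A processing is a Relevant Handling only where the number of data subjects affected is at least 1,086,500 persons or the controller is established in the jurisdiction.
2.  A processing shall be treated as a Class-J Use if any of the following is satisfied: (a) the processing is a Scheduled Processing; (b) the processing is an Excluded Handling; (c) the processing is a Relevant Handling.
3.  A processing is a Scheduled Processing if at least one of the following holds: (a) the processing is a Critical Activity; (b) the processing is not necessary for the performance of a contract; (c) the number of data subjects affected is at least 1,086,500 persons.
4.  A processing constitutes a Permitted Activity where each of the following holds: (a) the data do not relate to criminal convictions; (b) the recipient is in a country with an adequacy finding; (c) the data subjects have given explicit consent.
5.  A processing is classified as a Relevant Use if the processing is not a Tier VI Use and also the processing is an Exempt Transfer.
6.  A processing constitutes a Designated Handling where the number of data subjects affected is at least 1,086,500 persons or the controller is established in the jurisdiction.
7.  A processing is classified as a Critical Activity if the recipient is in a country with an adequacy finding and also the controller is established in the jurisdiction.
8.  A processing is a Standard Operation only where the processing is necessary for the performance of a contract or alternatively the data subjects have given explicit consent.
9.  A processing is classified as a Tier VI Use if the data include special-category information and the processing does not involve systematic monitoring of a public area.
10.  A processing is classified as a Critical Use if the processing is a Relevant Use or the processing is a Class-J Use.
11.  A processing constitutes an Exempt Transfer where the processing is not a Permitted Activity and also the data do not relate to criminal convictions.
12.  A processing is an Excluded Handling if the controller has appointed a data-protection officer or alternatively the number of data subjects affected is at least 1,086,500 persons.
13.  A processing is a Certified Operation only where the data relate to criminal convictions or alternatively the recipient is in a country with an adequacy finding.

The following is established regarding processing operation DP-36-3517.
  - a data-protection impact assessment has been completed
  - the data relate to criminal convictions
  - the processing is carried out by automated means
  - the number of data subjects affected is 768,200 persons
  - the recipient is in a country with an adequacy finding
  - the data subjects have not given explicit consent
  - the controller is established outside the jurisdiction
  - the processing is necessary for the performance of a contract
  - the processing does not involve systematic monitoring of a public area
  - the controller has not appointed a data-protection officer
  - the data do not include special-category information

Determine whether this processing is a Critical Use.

Under paragraph 9: the data include special-category information? no; and the processing does not involve systematic monitoring of a public area? yes. So the processing is not a Tier VI Use.
Under paragraph 4: the data do not relate to criminal convictions? no; and the recipient is in a country with an adequacy finding? yes; and the data subjects have given explicit consent? no. So the processing is not a Permitted Activity.
Under paragraph 11: not a Permitted Activity (paragraph 4)? yes; and the data do not relate to criminal convictions? no. So the processing is not an Exempt Transfer.
Under paragraph 5: not a Tier VI Use (paragraph 9)? yes; and Exempt Transfer (paragraph 11)? no. So the processing is not a Relevant Use.
Under paragraph 7: the recipient is in a country with an adequacy finding? yes; and the controller is established in the jurisdiction? no. So the processing is not a Critical Activity.
Under paragraph 3: Critical Activity (paragraph 7)? no; or the processing is not necessary for the performance of a contract? no; or number of data subjects affected: 768,200 persons ≥ 1,086,500 persons? no. So the processing is not a Scheduled Processing.
Under paragraph 12: the controller has appointed a data-protection officer? no; or number of data subjects affected: 768,200 persons ≥ 1,086,500 persons? no. So the processing is not an Excluded Handling.
Under paragraph 1: number of data subjects affected: 768,200 persons ≥ 1,086,500 persons? no; or the controller is established in the jurisdiction? no. So the processing is not a Relevant Handling.
Under paragraph 2: Scheduled Processing (paragraph 3)? no; or Excluded Handling (paragraph 12)? no; or Relevant Handling (paragraph 1)? no. So the processing is not a Class-J Use.
Under paragraph 10: Relevant Use (paragraph 5)? no; or Class-J Use (paragraph 2)? no. So the processing is not a Critical Use.

No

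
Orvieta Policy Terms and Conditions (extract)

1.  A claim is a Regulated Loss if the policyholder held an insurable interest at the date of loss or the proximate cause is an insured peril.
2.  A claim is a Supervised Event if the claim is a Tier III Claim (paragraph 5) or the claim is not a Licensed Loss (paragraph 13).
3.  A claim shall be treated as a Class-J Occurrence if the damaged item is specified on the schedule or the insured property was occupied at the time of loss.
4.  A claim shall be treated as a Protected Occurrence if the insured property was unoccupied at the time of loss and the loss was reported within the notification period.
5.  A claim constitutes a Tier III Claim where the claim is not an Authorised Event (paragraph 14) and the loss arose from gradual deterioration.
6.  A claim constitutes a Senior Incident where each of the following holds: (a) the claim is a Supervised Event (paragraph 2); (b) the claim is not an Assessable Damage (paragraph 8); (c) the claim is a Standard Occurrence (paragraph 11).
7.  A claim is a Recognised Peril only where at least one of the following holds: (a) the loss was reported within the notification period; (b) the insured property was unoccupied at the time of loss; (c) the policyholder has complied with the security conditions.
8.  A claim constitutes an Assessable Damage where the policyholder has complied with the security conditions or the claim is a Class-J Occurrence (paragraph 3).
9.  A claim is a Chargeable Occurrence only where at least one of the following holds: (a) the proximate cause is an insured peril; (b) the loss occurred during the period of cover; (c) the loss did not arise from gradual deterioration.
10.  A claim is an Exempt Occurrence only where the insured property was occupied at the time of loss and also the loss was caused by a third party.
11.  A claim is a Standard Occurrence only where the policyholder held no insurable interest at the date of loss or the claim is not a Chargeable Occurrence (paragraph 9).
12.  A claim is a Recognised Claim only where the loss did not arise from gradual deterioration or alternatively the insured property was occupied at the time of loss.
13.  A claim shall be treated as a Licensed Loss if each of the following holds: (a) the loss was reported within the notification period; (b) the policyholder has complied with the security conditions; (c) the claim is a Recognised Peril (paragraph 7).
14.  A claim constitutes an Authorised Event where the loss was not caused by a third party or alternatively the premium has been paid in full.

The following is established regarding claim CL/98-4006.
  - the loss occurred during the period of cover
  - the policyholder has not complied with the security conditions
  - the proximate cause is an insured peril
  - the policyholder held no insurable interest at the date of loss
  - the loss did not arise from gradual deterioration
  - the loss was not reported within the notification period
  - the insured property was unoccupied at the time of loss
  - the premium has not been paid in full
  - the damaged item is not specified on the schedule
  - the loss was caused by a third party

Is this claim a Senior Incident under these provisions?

Yes

paragraph 14 — Authorised Event: [the loss was not caused by a third party? no] OR [the premium has been paid in full? no] → not satisfied.
paragraph 5 — Tier III Claim: [not an Authorised Event (paragraph 14)? yes] AND [the loss arose from gradual deterioration? no] → not satisfied.
paragraph 7 — Recognised Peril: [the loss was reported within the notification period? no] OR [the insured property was unoccupied at the time of loss? yes] OR [the policyholder has complied with the security conditions? no] → satisfied.
paragraph 13 — Licensed Loss: [the loss was reported within the notification period? no] AND [the policyholder has complied with the security conditions? no] AND [Recognised Peril (paragraph 7)? yes] → not satisfied.
paragraph 2 — Supervised Event: [Tier III Claim (paragraph 5)? no] OR [not a Licensed Loss (paragraph 13)? yes] → satisfied.
paragraph 3 — Class-J Occurrence: [the damaged item is specified on the schedule? no] OR [the insured property was occupied at the time of loss? no] → not satisfied.
paragraph 8 — Assessable Damage: [the policyholder has complied with the security conditions? no] OR [Class-J Occurrence (paragraph 3)? no] → not satisfied.
paragraph 9 — Chargeable Occurrence: [the proximate cause is an insured peril? yes] OR [the loss occurred during the period of cover? yes] OR [the loss did not arise from gradual deterioration? yes] → satisfied.
paragraph 11 — Standard Occurrence: [the policyholder held no insurable interest at the date of loss? yes] OR [not a Chargeable Occurrence (paragraph 9)? no] → satisfied.
paragraph 6 — Senior Incident: [Supervised Event (paragraph 2)? yes] AND [not an Assessable Damage (paragraph 8)? yes] AND [Standard Occurrence (paragraph 11)? yes] → satisfied.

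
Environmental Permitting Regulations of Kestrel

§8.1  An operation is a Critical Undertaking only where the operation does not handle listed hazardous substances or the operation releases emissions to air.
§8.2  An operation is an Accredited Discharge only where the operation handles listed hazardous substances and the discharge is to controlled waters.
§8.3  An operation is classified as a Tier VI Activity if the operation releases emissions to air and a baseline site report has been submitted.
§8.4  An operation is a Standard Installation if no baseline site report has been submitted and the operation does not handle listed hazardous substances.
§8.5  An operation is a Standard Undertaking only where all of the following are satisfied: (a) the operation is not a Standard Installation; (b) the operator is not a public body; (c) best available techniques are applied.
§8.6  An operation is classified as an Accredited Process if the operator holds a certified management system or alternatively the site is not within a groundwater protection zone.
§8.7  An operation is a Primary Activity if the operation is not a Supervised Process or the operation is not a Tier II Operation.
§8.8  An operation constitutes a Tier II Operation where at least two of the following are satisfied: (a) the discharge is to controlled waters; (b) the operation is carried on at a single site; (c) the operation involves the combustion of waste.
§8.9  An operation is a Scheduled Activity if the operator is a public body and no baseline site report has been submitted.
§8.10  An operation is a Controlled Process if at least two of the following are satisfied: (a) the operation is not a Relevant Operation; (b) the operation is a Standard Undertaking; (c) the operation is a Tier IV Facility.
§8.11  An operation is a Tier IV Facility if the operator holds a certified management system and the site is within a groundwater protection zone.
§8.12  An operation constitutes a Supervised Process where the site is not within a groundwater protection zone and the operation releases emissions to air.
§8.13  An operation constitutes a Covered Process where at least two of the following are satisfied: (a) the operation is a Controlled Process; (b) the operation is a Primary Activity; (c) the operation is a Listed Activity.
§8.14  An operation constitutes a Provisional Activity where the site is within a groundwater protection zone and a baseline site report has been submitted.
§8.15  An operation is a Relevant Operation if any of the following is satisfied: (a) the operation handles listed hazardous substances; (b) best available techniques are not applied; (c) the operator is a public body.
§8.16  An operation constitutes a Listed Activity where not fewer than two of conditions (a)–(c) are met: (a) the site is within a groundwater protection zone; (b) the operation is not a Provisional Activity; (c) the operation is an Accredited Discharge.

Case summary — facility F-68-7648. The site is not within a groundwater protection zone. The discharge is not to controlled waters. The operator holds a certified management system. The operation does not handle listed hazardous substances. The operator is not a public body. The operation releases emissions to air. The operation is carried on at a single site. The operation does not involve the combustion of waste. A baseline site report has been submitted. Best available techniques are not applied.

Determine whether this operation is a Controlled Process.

No

§8.15 — Relevant Operation: [the operation handles listed hazardous substances? no] OR [best available techniques are not applied? yes] OR [the operator is a public body? no] → satisfied.
§8.4 — Standard Installation: [no baseline site report has been submitted? no] AND [the operation does not handle listed hazardous substances? yes] → not satisfied.
§8.5 — Standard Undertaking: [not a Standard Installation (§8.4)? yes] AND [the operator is not a public body? yes] AND [best available techniques are applied? no] → not satisfied.
§8.11 — Tier IV Facility: [the operator holds a certified management system? yes] AND [the site is within a groundwater protection zone? no] → not satisfied.
§8.10 — Controlled Process: not a Relevant Operation (§8.15)? no; Standard Undertaking (§8.5)? no; Tier IV Facility (§8.11)? no — 0 of 3 hold (need ≥2) → not satisfied.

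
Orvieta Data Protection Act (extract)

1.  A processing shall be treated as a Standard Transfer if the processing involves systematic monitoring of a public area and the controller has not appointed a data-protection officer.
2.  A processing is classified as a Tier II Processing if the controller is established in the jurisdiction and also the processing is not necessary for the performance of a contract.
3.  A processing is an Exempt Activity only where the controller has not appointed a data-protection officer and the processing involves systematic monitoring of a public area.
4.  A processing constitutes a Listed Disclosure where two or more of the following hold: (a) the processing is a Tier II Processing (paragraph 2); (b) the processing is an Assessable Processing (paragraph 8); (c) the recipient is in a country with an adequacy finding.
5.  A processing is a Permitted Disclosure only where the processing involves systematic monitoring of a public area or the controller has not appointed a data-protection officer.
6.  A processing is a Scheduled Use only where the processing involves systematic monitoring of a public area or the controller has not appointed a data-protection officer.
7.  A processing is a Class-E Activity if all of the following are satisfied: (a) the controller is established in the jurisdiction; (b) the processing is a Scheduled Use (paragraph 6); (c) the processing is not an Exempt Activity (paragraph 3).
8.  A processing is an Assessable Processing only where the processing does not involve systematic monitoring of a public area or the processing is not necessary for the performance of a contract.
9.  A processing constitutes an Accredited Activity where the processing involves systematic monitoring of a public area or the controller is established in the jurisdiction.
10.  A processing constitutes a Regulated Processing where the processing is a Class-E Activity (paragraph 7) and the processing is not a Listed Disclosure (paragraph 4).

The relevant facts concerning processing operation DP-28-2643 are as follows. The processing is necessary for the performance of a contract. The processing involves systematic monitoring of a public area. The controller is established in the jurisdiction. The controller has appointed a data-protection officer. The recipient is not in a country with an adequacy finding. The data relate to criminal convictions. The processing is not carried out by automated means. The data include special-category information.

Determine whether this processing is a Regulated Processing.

paragraph 6 — Scheduled Use: [the processing involves systematic monitoring of a public area? yes] OR [the controller has not appointed a data-protection officer? no] → satisfied.
paragraph 3 — Exempt Activity: [the controller has not appointed a data-protection officer? no] AND [the processing involves systematic monitoring of a public area? yes] → not satisfied.
paragraph 7 — Class-E Activity: [the controller is established in the jurisdiction? yes] AND [Scheduled Use (paragraph 6)? yes] AND [not an Exempt Activity (paragraph 3)? yes] → satisfied.
paragraph 2 — Tier II Processing: [the controller is established in the jurisdiction? yes] AND [the processing is not necessary for the performance of a contract? no] → not satisfied.
paragraph 8 — Assessable Processing: [the processing does not involve systematic monitoring of a public area? no] OR [the processing is not necessary for the performance of a contract? no] → not satisfied.
paragraph 4 — Listed Disclosure: Tier II Processing (paragraph 2)? no; Assessable Processing (paragraph 8)? no; the recipient is in a country with an adequacy finding? no — 0 of 3 hold (need ≥2) → not satisfied.
paragraph 10 — Regulated Processing: [Class-E Activity (paragraph 7)? yes] AND [not a Listed Disclosure (paragraph 4)? yes] → satisfied.

Yes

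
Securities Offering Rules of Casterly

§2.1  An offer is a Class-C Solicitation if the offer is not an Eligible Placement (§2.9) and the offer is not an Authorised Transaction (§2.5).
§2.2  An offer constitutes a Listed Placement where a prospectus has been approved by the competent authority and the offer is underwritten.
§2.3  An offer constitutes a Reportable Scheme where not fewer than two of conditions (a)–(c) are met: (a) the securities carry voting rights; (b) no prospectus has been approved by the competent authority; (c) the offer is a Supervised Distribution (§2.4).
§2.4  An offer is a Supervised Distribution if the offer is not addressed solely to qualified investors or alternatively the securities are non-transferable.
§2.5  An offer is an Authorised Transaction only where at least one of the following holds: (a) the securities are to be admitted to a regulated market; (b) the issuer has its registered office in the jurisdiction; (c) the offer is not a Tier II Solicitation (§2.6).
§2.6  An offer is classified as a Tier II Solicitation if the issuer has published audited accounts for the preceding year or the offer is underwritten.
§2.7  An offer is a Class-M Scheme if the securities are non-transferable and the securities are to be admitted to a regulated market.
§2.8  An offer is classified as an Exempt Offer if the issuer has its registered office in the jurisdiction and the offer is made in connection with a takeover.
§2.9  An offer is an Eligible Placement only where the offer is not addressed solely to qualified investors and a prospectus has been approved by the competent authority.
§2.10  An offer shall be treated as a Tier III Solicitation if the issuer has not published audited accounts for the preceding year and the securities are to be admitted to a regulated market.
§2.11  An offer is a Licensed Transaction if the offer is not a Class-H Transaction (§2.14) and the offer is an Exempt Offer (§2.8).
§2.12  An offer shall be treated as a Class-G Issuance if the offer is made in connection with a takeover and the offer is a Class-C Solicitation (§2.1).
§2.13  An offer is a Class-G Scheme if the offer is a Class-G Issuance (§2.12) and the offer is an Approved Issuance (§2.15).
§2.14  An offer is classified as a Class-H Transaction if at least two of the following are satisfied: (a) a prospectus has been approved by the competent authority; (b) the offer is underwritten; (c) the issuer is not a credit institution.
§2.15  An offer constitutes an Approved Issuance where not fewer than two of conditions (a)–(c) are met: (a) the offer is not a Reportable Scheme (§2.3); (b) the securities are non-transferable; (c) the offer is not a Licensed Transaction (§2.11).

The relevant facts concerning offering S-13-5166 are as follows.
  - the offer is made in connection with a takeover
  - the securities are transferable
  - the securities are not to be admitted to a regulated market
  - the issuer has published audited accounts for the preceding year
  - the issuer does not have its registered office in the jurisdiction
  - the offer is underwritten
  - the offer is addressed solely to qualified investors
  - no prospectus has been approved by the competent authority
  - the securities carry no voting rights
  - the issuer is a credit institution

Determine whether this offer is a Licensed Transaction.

No

Under §2.14: a prospectus has been approved by the competent authority? no; the offer is underwritten? yes; the issuer is not a credit institution? no — 1 of 3 hold (need ≥2) → not satisfied.
Under §2.8: the issuer has its registered office in the jurisdiction? no; and the offer is made in connection with a takeover? yes. So the offer is not an Exempt Offer.
Under §2.11: not a Class-H Transaction (§2.14)? yes; and Exempt Offer (§2.8)? no. So the offer is not a Licensed Transaction.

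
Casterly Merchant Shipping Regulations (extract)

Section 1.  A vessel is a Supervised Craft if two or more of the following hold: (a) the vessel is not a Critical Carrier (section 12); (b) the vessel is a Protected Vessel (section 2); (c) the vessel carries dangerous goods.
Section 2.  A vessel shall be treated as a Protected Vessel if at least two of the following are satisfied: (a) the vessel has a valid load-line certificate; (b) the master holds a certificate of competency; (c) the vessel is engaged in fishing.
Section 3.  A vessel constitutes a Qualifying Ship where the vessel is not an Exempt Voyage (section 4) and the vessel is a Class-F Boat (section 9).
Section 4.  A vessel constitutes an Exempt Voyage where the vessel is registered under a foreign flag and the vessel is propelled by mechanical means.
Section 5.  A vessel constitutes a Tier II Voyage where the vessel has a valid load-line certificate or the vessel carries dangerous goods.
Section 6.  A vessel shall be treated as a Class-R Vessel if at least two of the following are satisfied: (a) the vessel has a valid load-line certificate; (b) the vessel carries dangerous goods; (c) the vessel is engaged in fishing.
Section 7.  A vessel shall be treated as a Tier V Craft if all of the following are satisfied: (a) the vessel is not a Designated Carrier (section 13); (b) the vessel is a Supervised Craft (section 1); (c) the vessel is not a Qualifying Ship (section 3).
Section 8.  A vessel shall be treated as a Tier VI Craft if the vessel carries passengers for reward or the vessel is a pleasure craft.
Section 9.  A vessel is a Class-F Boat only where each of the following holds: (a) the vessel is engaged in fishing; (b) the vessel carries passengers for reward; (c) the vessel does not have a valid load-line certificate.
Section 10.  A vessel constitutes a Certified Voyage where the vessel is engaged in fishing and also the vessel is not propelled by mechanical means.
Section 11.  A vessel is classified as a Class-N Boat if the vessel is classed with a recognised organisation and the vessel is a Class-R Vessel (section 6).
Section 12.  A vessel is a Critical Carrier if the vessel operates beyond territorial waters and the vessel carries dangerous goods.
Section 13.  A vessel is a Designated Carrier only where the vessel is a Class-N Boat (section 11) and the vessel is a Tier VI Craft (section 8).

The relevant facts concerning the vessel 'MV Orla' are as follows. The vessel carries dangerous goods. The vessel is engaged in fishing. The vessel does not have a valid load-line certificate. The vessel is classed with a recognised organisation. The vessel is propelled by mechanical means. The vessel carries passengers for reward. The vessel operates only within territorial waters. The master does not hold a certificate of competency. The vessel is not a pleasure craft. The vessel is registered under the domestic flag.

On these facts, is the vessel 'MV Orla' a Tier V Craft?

section 6 — Class-R Vessel: the vessel has a valid load-line certificate? no; the vessel carries dangerous goods? yes; the vessel is engaged in fishing? yes — 2 of 3 hold (need ≥2) → satisfied.
section 11 — Class-N Boat: [the vessel is classed with a recognised organisation? yes] AND [Class-R Vessel (section 6)? yes] → satisfied.
section 8 — Tier VI Craft: [the vessel carries passengers for reward? yes] OR [the vessel is a pleasure craft? no] → satisfied.
section 13 — Designated Carrier: [Class-N Boat (section 11)? yes] AND [Tier VI Craft (section 8)? yes] → satisfied.
section 12 — Critical Carrier: [the vessel operates beyond territorial waters? no] AND [the vessel carries dangerous goods? yes] → not satisfied.
section 2 — Protected Vessel: the vessel has a valid load-line certificate? no; the master holds a certificate of competency? no; the vessel is engaged in fishing? yes — 1 of 3 hold (need ≥2) → not satisfied.
section 1 — Supervised Craft: not a Critical Carrier (section 12)? yes; Protected Vessel (section 2)? no; the vessel carries dangerous goods? yes — 2 of 3 hold (need ≥2) → satisfied.
section 4 — Exempt Voyage: [the vessel is registered under a foreign flag? no] AND [the vessel is propelled by mechanical means? yes] → not satisfied.
section 9 — Class-F Boat: [the vessel is engaged in fishing? yes] AND [the vessel carries passengers for reward? yes] AND [the vessel does not have a valid load-line certificate? yes] → satisfied.
section 3 — Qualifying Ship: [not an Exempt Voyage (section 4)? yes] AND [Class-F Boat (section 9)? yes] → satisfied.
section 7 — Tier V Craft: [not a Designated Carrier (section 13)? no] AND [Supervised Craft (section 1)? yes] AND [not a Qualifying Ship (section 3)? no] → not satisfied.

No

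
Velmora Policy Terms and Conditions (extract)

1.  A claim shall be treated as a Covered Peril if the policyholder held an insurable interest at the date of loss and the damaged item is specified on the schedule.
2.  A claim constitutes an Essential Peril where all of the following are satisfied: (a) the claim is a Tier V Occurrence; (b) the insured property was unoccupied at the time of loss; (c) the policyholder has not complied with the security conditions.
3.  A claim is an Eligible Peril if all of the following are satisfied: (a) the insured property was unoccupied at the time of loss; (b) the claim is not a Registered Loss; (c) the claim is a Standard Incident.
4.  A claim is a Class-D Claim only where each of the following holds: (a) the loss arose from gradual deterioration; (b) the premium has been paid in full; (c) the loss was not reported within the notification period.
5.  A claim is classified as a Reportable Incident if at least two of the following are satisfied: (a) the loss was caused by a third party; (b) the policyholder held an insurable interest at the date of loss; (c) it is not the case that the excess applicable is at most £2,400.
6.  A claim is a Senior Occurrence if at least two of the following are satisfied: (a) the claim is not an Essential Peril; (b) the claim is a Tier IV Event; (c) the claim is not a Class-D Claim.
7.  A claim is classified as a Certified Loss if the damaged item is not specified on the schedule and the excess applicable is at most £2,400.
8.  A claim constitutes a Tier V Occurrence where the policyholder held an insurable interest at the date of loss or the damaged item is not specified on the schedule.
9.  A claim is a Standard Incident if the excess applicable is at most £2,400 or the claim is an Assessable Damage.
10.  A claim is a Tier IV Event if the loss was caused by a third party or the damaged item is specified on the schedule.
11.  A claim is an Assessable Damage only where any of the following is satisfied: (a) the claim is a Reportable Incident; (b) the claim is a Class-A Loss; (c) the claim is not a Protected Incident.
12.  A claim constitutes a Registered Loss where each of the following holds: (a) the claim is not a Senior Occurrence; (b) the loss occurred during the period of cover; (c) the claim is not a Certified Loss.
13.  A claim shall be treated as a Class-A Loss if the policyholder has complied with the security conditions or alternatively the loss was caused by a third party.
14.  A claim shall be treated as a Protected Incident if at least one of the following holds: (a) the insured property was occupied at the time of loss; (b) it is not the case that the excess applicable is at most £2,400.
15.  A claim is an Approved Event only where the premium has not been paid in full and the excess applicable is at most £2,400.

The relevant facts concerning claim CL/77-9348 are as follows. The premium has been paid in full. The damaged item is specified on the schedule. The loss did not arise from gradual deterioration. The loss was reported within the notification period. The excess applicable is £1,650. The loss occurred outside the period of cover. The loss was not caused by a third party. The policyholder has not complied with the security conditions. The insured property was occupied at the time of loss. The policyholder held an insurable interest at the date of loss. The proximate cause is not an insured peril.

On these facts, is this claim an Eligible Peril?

paragraph 8 — Tier V Occurrence: [the policyholder held an insurable interest at the date of loss? yes] OR [the damaged item is not specified on the schedule? no] → satisfied.
paragraph 2 — Essential Peril: [Tier V Occurrence (paragraph 8)? yes] AND [the insured property was unoccupied at the time of loss? no] AND [the policyholder has not complied with the security conditions? yes] → not satisfied.
paragraph 10 — Tier IV Event: [the loss was caused by a third party? no] OR [the damaged item is specified on the schedule? yes] → satisfied.
paragraph 4 — Class-D Claim: [the loss arose from gradual deterioration? no] AND [the premium has been paid in full? yes] AND [the loss was not reported within the notification period? no] → not satisfied.
paragraph 6 — Senior Occurrence: not an Essential Peril (paragraph 2)? yes; Tier IV Event (paragraph 10)? yes; not a Class-D Claim (paragraph 4)? yes — 3 of 3 hold (need ≥2) → satisfied.
paragraph 7 — Certified Loss: [the damaged item is not specified on the schedule? no] AND [excess applicable: £1,650 ≤ £2,400? yes] → not satisfied.
paragraph 12 — Registered Loss: [not a Senior Occurrence (paragraph 6)? no] AND [the loss occurred during the period of cover? no] AND [not a Certified Loss (paragraph 7)? yes] → not satisfied.
paragraph 5 — Reportable Incident: the loss was caused by a third party? no; the policyholder held an insurable interest at the date of loss? yes; excess applicable: £1,650 ≤ £2,400? yes, so negated condition no — 1 of 3 hold (need ≥2) → not satisfied.
paragraph 13 — Class-A Loss: [the policyholder has complied with the security conditions? no] OR [the loss was caused by a third party? no] → not satisfied.
paragraph 14 — Protected Incident: [the insured property was occupied at the time of loss? yes] OR [excess applicable: £1,650 ≤ £2,400? yes, so negated condition no] → satisfied.
paragraph 11 — Assessable Damage: [Reportable Incident (paragraph 5)? no] OR [Class-A Loss (paragraph 13)? no] OR [not a Protected Incident (paragraph 14)? no] → not satisfied.
paragraph 9 — Standard Incident: [excess applicable: £1,650 ≤ £2,400? yes] OR [Assessable Damage (paragraph 11)? no] → satisfied.
paragraph 3 — Eligible Peril: [the insured property was unoccupied at the time of loss? no] AND [not a Registered Loss (paragraph 12)? yes] AND [Standard Incident (paragraph 9)? yes] → not satisfied.

No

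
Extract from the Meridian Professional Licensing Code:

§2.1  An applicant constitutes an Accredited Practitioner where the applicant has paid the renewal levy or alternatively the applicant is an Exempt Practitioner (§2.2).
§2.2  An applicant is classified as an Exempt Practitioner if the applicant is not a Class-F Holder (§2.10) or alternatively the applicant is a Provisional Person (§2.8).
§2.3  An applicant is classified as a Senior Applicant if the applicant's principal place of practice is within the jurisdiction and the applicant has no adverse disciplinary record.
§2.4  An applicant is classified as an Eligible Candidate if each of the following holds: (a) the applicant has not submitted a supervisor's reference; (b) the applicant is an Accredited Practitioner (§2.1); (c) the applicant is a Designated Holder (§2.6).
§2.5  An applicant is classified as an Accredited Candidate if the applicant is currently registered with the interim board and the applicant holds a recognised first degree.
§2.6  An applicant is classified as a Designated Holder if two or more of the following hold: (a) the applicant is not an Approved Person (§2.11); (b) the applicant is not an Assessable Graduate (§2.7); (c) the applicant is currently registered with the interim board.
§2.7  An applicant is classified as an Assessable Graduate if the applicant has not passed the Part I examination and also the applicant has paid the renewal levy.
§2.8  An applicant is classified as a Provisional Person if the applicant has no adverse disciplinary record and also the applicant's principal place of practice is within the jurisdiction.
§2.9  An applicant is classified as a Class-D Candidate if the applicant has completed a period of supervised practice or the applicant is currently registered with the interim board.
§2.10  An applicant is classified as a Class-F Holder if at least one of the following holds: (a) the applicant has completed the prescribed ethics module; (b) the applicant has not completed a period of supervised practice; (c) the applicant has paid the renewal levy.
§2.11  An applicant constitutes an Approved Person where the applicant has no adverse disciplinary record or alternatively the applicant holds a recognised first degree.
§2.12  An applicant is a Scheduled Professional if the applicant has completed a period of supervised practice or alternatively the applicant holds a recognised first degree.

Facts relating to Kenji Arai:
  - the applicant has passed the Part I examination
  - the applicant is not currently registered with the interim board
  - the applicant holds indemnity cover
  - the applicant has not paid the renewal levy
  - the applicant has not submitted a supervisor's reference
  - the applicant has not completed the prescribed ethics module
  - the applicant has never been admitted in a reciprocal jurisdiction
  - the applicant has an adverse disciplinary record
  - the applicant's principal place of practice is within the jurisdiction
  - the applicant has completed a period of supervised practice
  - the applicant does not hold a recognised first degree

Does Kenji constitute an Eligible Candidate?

Yes

§2.10 — Class-F Holder: [the applicant has completed the prescribed ethics module? no] OR [the applicant has not completed a period of supervised practice? no] OR [the applicant has paid the renewal levy? no] → not satisfied.
§2.8 — Provisional Person: [the applicant has no adverse disciplinary record? no] AND [the applicant's principal place of practice is within the jurisdiction? yes] → not satisfied.
§2.2 — Exempt Practitioner: [not a Class-F Holder (§2.10)? yes] OR [Provisional Person (§2.8)? no] → satisfied.
§2.1 — Accredited Practitioner: [the applicant has paid the renewal levy? no] OR [Exempt Practitioner (§2.2)? yes] → satisfied.
§2.11 — Approved Person: [the applicant has no adverse disciplinary record? no] OR [the applicant holds a recognised first degree? no] → not satisfied.
§2.7 — Assessable Graduate: [the applicant has not passed the Part I examination? no] AND [the applicant has paid the renewal levy? no] → not satisfied.
§2.6 — Designated Holder: not an Approved Person (§2.11)? yes; not an Assessable Graduate (§2.7)? yes; the applicant is currently registered with the interim board? no — 2 of 3 hold (need ≥2) → satisfied.
§2.4 — Eligible Candidate: [the applicant has not submitted a supervisor's reference? yes] AND [Accredited Practitioner (§2.1)? yes] AND [Designated Holder (§2.6)? yes] → satisfied.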